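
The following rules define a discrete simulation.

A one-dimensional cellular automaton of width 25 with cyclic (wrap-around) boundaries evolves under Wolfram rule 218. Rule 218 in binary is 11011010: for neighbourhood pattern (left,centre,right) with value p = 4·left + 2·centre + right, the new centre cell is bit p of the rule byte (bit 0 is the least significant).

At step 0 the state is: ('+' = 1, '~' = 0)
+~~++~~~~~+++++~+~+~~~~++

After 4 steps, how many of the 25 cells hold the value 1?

24

[0] +~~++~~~~~+++++~+~+~~~~++
[1] ++++++~~~++++++~~~~+~~+++
[2] +++++++~++++++++~~+~+++++
[3] +++++++~++++++++++~~+++++
[4] +++++++~+++++++++++++++++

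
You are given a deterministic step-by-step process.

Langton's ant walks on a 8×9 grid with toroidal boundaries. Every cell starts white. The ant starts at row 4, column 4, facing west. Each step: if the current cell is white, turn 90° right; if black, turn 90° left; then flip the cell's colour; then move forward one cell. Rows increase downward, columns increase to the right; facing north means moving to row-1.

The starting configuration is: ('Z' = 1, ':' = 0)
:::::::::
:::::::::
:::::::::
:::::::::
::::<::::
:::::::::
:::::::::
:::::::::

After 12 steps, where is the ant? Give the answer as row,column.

6,4

0) :::::::::
:::::::::
:::::::::
:::::::::
::::<::::
:::::::::
:::::::::
:::::::::
1) :::::::::
:::::::::
:::::::::
::::^::::
::::Z::::
:::::::::
:::::::::
:::::::::
2) :::::::::
:::::::::
:::::::::
::::Z>:::
::::Z::::
:::::::::
:::::::::
:::::::::
3) :::::::::
:::::::::
:::::::::
::::ZZ:::
::::Zv:::
:::::::::
:::::::::
:::::::::
4) :::::::::
:::::::::
:::::::::
::::ZZ:::
::::<Z:::
:::::::::
:::::::::
:::::::::
5) :::::::::
:::::::::
:::::::::
::::ZZ:::
:::::Z:::
::::v::::
:::::::::
:::::::::
6) :::::::::
:::::::::
:::::::::
::::ZZ:::
:::::Z:::
:::<Z::::
:::::::::
:::::::::
7) :::::::::
:::::::::
:::::::::
::::ZZ:::
:::^:Z:::
:::ZZ::::
:::::::::
:::::::::
8) :::::::::
:::::::::
:::::::::
::::ZZ:::
:::Z>Z:::
:::ZZ::::
:::::::::
:::::::::
9) :::::::::
:::::::::
:::::::::
::::ZZ:::
:::ZZZ:::
:::Zv::::
:::::::::
:::::::::
10) :::::::::
:::::::::
:::::::::
::::ZZ:::
:::ZZZ:::
:::Z:>:::
:::::::::
:::::::::
11) :::::::::
:::::::::
:::::::::
::::ZZ:::
:::ZZZ:::
:::Z:Z:::
:::::v:::
:::::::::
12) :::::::::
:::::::::
:::::::::
::::ZZ:::
:::ZZZ:::
:::Z:Z:::
::::<Z:::
:::::::::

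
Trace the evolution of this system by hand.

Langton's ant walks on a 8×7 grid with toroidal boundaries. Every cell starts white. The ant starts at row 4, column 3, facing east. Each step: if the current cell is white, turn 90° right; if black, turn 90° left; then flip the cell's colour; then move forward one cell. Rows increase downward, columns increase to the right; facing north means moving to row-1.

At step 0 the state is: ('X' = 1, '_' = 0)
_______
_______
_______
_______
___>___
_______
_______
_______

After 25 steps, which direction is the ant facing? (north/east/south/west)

step 0: _______
_______
_______
_______
___>___
_______
_______
_______
step 1: _______
_______
_______
_______
___X___
___v___
_______
_______
step 2: _______
_______
_______
_______
___X___
__<X___
_______
_______
step 3: _______
_______
_______
_______
__^X___
__XX___
_______
_______
step 4: _______
_______
_______
_______
__X>___
__XX___
_______
_______
step 5: _______
_______
_______
___^___
__X____
__XX___
_______
_______
step 6: _______
_______
_______
___X>__
__X____
__XX___
_______
_______
step 7: _______
_______
_______
___XX__
__X_v__
__XX___
_______
_______
step 8: _______
_______
_______
___XX__
__X<X__
__XX___
_______
_______
step 9: _______
_______
_______
___^X__
__XXX__
__XX___
_______
_______
step 10: _______
_______
_______
__<_X__
__XXX__
__XX___
_______
_______
step 11: _______
_______
__^____
__X_X__
__XXX__
__XX___
_______
_______
step 12: _______
_______
__X>___
__X_X__
__XXX__
__XX___
_______
_______
step 13: _______
_______
__XX___
__XvX__
__XXX__
__XX___
_______
_______
step 14: _______
_______
__XX___
__<XX__
__XXX__
__XX___
_______
_______
step 15: _______
_______
__XX___
___XX__
__vXX__
__XX___
_______
_______
step 16: _______
_______
__XX___
___XX__
___>X__
__XX___
_______
_______
step 17: _______
_______
__XX___
___^X__
____X__
__XX___
_______
_______
step 18: _______
_______
__XX___
__<_X__
____X__
__XX___
_______
_______
step 19: _______
_______
__^X___
__X_X__
____X__
__XX___
_______
_______
step 20: _______
_______
_<_X___
__X_X__
____X__
__XX___
_______
_______
step 21: _______
_^_____
_X_X___
__X_X__
____X__
__XX___
_______
_______
step 22: _______
_X>____
_X_X___
__X_X__
____X__
__XX___
_______
_______
step 23: _______
_XX____
_XvX___
__X_X__
____X__
__XX___
_______
_______
step 24: _______
_XX____
_<XX___
__X_X__
____X__
__XX___
_______
_______
step 25: _______
_XX____
__XX___
_vX_X__
____X__
__XX___
_______
_______

south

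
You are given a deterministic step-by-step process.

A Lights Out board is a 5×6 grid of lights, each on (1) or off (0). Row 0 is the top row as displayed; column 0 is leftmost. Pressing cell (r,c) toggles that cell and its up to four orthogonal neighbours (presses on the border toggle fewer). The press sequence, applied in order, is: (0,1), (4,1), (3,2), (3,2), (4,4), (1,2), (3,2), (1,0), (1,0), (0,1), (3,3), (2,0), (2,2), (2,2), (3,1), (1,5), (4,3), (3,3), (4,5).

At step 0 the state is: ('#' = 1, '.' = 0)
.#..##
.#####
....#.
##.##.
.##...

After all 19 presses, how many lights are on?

13

[0] .#..##
.#####
....#.
##.##.
.##...
[1] #.#.##
..####
....#.
##.##.
.##...
[2] #.#.##
..####
....#.
#..##.
#.....
[3] #.#.##
..####
..#.#.
###.#.
#.#...
[4] #.#.##
..####
....#.
#..##.
#.....
[5] #.#.##
..####
....#.
#..#..
#..###
[6] #...##
.#..##
..#.#.
#..#..
#..###
[7] #...##
.#..##
....#.
###...
#.####
[8] ....##
#...##
#...#.
###...
#.####
[9] #...##
.#..##
....#.
###...
#.####
[10] .##.##
....##
....#.
###...
#.####
[11] .##.##
....##
...##.
##.##.
#.#.##
[12] .##.##
#...##
##.##.
.#.##.
#.#.##
[13] .##.##
#.#.##
#.#.#.
.####.
#.#.##
[14] .##.##
#...##
##.##.
.#.##.
#.#.##
[15] .##.##
#...##
#..##.
#.###.
###.##
[16] .##.#.
#.....
#..###
#.###.
###.##
[17] .##.#.
#.....
#..###
#.#.#.
##.#.#
[18] .##.#.
#.....
#...##
#..#..
##...#
[19] .##.#.
#.....
#...##
#..#.#
##..#.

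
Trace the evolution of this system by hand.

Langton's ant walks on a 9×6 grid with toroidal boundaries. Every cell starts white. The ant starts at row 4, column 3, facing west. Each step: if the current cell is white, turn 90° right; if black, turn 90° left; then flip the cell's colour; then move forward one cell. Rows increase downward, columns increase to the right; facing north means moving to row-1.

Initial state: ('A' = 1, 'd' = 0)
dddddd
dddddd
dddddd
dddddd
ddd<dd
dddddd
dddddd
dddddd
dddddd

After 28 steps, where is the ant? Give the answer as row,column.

t=0: dddddd
dddddd
dddddd
dddddd
ddd<dd
dddddd
dddddd
dddddd
dddddd
t=1: dddddd
dddddd
dddddd
ddd^dd
dddAdd
dddddd
dddddd
dddddd
dddddd
t=2: dddddd
dddddd
dddddd
dddA>d
dddAdd
dddddd
dddddd
dddddd
dddddd
t=3: dddddd
dddddd
dddddd
dddAAd
dddAvd
dddddd
dddddd
dddddd
dddddd
t=4: dddddd
dddddd
dddddd
dddAAd
ddd<Ad
dddddd
dddddd
dddddd
dddddd
t=5: dddddd
dddddd
dddddd
dddAAd
ddddAd
dddvdd
dddddd
dddddd
dddddd
t=6: dddddd
dddddd
dddddd
dddAAd
ddddAd
dd<Add
dddddd
dddddd
dddddd
t=7: dddddd
dddddd
dddddd
dddAAd
dd^dAd
ddAAdd
dddddd
dddddd
dddddd
t=8: dddddd
dddddd
dddddd
dddAAd
ddA>Ad
ddAAdd
dddddd
dddddd
dddddd
t=9: dddddd
dddddd
dddddd
dddAAd
ddAAAd
ddAvdd
dddddd
dddddd
dddddd
t=10: dddddd
dddddd
dddddd
dddAAd
ddAAAd
ddAd>d
dddddd
dddddd
dddddd
t=11: dddddd
dddddd
dddddd
dddAAd
ddAAAd
ddAdAd
ddddvd
dddddd
dddddd
t=12: dddddd
dddddd
dddddd
dddAAd
ddAAAd
ddAdAd
ddd<Ad
dddddd
dddddd
t=13: dddddd
dddddd
dddddd
dddAAd
ddAAAd
ddA^Ad
dddAAd
dddddd
dddddd
t=14: dddddd
dddddd
dddddd
dddAAd
ddAAAd
ddAA>d
dddAAd
dddddd
dddddd
t=15: dddddd
dddddd
dddddd
dddAAd
ddAA^d
ddAAdd
dddAAd
dddddd
dddddd
t=16: dddddd
dddddd
dddddd
dddAAd
ddA<dd
ddAAdd
dddAAd
dddddd
dddddd
t=17: dddddd
dddddd
dddddd
dddAAd
ddAddd
ddAvdd
dddAAd
dddddd
dddddd
t=18: dddddd
dddddd
dddddd
dddAAd
ddAddd
ddAd>d
dddAAd
dddddd
dddddd
t=19: dddddd
dddddd
dddddd
dddAAd
ddAddd
ddAdAd
dddAvd
dddddd
dddddd
t=20: dddddd
dddddd
dddddd
dddAAd
ddAddd
ddAdAd
dddAd>
dddddd
dddddd
t=21: dddddd
dddddd
dddddd
dddAAd
ddAddd
ddAdAd
dddAdA
dddddv
dddddd
t=22: dddddd
dddddd
dddddd
dddAAd
ddAddd
ddAdAd
dddAdA
dddd<A
dddddd
t=23: dddddd
dddddd
dddddd
dddAAd
ddAddd
ddAdAd
dddA^A
ddddAA
dddddd
t=24: dddddd
dddddd
dddddd
dddAAd
ddAddd
ddAdAd
dddAA>
ddddAA
dddddd
t=25: dddddd
dddddd
dddddd
dddAAd
ddAddd
ddAdA^
dddAAd
ddddAA
dddddd
t=26: dddddd
dddddd
dddddd
dddAAd
ddAddd
>dAdAA
dddAAd
ddddAA
dddddd
t=27: dddddd
dddddd
dddddd
dddAAd
ddAddd
AdAdAA
vddAAd
ddddAA
dddddd
t=28: dddddd
dddddd
dddddd
dddAAd
ddAddd
AdAdAA
AddAA<
ddddAA
dddddd

6,5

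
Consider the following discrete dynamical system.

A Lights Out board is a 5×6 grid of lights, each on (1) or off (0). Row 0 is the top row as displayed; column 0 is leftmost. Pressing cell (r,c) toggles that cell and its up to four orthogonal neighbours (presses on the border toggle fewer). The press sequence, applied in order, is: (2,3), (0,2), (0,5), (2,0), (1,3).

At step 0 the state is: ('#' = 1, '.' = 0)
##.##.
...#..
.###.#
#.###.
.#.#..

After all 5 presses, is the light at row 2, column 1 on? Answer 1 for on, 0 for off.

step 0: ##.##.
...#..
.###.#
#.###.
.#.#..
step 1: ##.##.
......
.#..##
#.#.#.
.#.#..
step 2: #.#.#.
..#...
.#..##
#.#.#.
.#.#..
step 3: #.#..#
..#..#
.#..##
#.#.#.
.#.#..
step 4: #.#..#
#.#..#
#...##
..#.#.
.#.#..
step 5: #.##.#
#..###
#..###
..#.#.
.#.#..

0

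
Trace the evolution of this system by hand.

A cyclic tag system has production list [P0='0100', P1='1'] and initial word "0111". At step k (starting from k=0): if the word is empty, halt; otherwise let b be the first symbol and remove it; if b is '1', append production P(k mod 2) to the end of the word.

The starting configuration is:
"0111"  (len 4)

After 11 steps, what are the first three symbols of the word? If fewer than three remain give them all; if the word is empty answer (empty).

100

k=0  "0111"  (len 4)
k=1  "111"  (len 3)
k=2  "111"  (len 3)
k=3  "110100"  (len 6)
k=4  "101001"  (len 6)
k=5  "010010100"  (len 9)
k=6  "10010100"  (len 8)
k=7  "00101000100"  (len 11)
k=8  "0101000100"  (len 10)
k=9  "101000100"  (len 9)
k=10  "010001001"  (len 9)
k=11  "10001001"  (len 8)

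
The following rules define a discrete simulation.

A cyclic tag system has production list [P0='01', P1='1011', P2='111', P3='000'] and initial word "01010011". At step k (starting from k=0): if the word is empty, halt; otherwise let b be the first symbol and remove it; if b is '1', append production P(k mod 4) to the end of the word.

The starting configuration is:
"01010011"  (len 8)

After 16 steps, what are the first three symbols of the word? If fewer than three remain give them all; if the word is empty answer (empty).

110

gen 0: "01010011"  (len 8)
gen 1: "1010011"  (len 7)
gen 2: "0100111011"  (len 10)
gen 3: "100111011"  (len 9)
gen 4: "00111011000"  (len 11)
gen 5: "0111011000"  (len 10)
gen 6: "111011000"  (len 9)
gen 7: "11011000111"  (len 11)
gen 8: "1011000111000"  (len 13)
gen 9: "01100011100001"  (len 14)
gen 10: "1100011100001"  (len 13)
gen 11: "100011100001111"  (len 15)
gen 12: "00011100001111000"  (len 17)
gen 13: "0011100001111000"  (len 16)
gen 14: "011100001111000"  (len 15)
gen 15: "11100001111000"  (len 14)
gen 16: "1100001111000000"  (len 16)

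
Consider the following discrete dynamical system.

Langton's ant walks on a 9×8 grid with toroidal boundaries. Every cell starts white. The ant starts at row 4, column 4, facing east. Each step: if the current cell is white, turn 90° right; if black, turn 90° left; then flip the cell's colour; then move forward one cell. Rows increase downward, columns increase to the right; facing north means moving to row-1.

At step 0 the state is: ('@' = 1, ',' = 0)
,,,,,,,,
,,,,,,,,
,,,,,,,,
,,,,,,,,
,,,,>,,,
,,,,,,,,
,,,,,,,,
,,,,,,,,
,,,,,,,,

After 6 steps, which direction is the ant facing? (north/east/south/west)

east

[0] ,,,,,,,,
,,,,,,,,
,,,,,,,,
,,,,,,,,
,,,,>,,,
,,,,,,,,
,,,,,,,,
,,,,,,,,
,,,,,,,,
[1] ,,,,,,,,
,,,,,,,,
,,,,,,,,
,,,,,,,,
,,,,@,,,
,,,,v,,,
,,,,,,,,
,,,,,,,,
,,,,,,,,
[2] ,,,,,,,,
,,,,,,,,
,,,,,,,,
,,,,,,,,
,,,,@,,,
,,,<@,,,
,,,,,,,,
,,,,,,,,
,,,,,,,,
[3] ,,,,,,,,
,,,,,,,,
,,,,,,,,
,,,,,,,,
,,,^@,,,
,,,@@,,,
,,,,,,,,
,,,,,,,,
,,,,,,,,
[4] ,,,,,,,,
,,,,,,,,
,,,,,,,,
,,,,,,,,
,,,@>,,,
,,,@@,,,
,,,,,,,,
,,,,,,,,
,,,,,,,,
[5] ,,,,,,,,
,,,,,,,,
,,,,,,,,
,,,,^,,,
,,,@,,,,
,,,@@,,,
,,,,,,,,
,,,,,,,,
,,,,,,,,
[6] ,,,,,,,,
,,,,,,,,
,,,,,,,,
,,,,@>,,
,,,@,,,,
,,,@@,,,
,,,,,,,,
,,,,,,,,
,,,,,,,,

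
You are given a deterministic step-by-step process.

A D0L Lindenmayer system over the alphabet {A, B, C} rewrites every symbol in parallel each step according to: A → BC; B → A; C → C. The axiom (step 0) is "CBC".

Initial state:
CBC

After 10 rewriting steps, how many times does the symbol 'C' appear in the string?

7

[0] CBC
[1] CAC
[2] CBCC
[3] CACC
[4] CBCCC
[5] CACCC
[6] CBCCCC
[7] CACCCC
[8] CBCCCCC
[9] CACCCCC
[10] CBCCCCCC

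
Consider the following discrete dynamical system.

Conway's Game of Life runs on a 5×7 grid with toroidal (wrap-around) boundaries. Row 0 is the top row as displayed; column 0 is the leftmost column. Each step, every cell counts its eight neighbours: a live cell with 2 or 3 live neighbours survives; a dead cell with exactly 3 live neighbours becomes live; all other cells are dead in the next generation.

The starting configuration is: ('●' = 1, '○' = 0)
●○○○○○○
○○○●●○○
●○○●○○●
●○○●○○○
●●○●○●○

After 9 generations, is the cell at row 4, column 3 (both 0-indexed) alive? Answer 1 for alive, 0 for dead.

1

[0] ●○○○○○○
○○○●●○○
●○○●○○●
●○○●○○○
●●○●○●○
[1] ●●●●○○●
●○○●●○●
●○●●○○●
○○○●○○○
●●●○●○○
[2] ○○○○○○○
○○○○●○○
●●●○○●●
○○○○●○●
○○○○●○●
[3] ○○○○○●○
●●○○○●●
●●○●●○●
○●○●●○○
○○○○○○○
[4] ●○○○○●○
○●●○○○○
○○○●○○○
○●○●●●○
○○○○●○○
[5] ○●○○○○○
○●●○○○○
○●○●○○○
○○●●○●○
○○○●○○●
[6] ●●○○○○○
●●○○○○○
○●○●●○○
○○○●○○○
○○○●●○○
[7] ●●●○○○○
○○○○○○○
●●○●●○○
○○○○○○○
○○●●●○○
[8] ○●●○○○○
○○○●○○○
○○○○○○○
○●○○○○○
○○●●○○○
[9] ○●○○○○○
○○●○○○○
○○○○○○○
○○●○○○○
○○○●○○○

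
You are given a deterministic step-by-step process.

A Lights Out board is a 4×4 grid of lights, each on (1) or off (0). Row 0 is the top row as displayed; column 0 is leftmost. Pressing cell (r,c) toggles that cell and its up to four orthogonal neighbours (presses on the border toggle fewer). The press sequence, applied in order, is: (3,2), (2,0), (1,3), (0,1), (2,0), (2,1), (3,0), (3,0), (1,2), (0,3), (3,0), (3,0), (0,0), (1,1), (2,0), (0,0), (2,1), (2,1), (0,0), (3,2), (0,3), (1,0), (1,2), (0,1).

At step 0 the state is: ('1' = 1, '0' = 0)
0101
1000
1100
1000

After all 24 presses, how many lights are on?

gen 0: 0101
1000
1100
1000
gen 1: 0101
1000
1110
1111
gen 2: 0101
0000
0010
0111
gen 3: 0100
0011
0011
0111
gen 4: 1010
0111
0011
0111
gen 5: 1010
1111
1111
1111
gen 6: 1010
1011
0001
1011
gen 7: 1010
1011
1001
0111
gen 8: 1010
1011
0001
1011
gen 9: 1000
1100
0011
1011
gen 10: 1011
1101
0011
1011
gen 11: 1011
1101
1011
0111
gen 12: 1011
1101
0011
1011
gen 13: 0111
0101
0011
1011
gen 14: 0011
1011
0111
1011
gen 15: 0011
0011
1011
0011
gen 16: 1111
1011
1011
0011
gen 17: 1111
1111
0101
0111
gen 18: 1111
1011
1011
0011
gen 19: 0011
0011
1011
0011
gen 20: 0011
0011
1001
0100
gen 21: 0000
0010
1001
0100
gen 22: 1000
1110
0001
0100
gen 23: 1010
1001
0011
0100
gen 24: 0100
1101
0011
0100

7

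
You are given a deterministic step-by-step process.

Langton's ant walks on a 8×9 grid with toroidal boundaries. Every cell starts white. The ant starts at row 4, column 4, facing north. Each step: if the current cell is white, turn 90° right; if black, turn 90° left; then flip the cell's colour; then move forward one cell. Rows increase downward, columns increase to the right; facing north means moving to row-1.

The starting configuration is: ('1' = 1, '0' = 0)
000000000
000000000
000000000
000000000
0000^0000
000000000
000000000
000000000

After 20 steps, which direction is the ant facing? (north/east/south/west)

south

[0] 000000000
000000000
000000000
000000000
0000^0000
000000000
000000000
000000000
[1] 000000000
000000000
000000000
000000000
00001>000
000000000
000000000
000000000
[2] 000000000
000000000
000000000
000000000
000011000
00000v000
000000000
000000000
[3] 000000000
000000000
000000000
000000000
000011000
0000<1000
000000000
000000000
[4] 000000000
000000000
000000000
000000000
0000^1000
000011000
000000000
000000000
[5] 000000000
000000000
000000000
000000000
000<01000
000011000
000000000
000000000
[6] 000000000
000000000
000000000
000^00000
000101000
000011000
000000000
000000000
[7] 000000000
000000000
000000000
0001>0000
000101000
000011000
000000000
000000000
[8] 000000000
000000000
000000000
000110000
0001v1000
000011000
000000000
000000000
[9] 000000000
000000000
000000000
000110000
000<11000
000011000
000000000
000000000
[10] 000000000
000000000
000000000
000110000
000011000
000v11000
000000000
000000000
[11] 000000000
000000000
000000000
000110000
000011000
00<111000
000000000
000000000
[12] 000000000
000000000
000000000
000110000
00^011000
001111000
000000000
000000000
[13] 000000000
000000000
000000000
000110000
001>11000
001111000
000000000
000000000
[14] 000000000
000000000
000000000
000110000
001111000
001v11000
000000000
000000000
[15] 000000000
000000000
000000000
000110000
001111000
0010>1000
000000000
000000000
[16] 000000000
000000000
000000000
000110000
0011^1000
001001000
000000000
000000000
[17] 000000000
000000000
000000000
000110000
001<01000
001001000
000000000
000000000
[18] 000000000
000000000
000000000
000110000
001001000
001v01000
000000000
000000000
[19] 000000000
000000000
000000000
000110000
001001000
00<101000
000000000
000000000
[20] 000000000
000000000
000000000
000110000
001001000
000101000
00v000000
000000000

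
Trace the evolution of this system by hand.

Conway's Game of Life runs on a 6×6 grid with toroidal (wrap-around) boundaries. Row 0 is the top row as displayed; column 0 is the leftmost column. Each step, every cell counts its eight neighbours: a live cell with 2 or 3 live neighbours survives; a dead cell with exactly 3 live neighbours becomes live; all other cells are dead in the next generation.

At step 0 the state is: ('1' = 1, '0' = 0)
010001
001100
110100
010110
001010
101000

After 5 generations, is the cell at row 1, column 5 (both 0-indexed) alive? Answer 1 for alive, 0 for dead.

step 0: 010001
001100
110100
010110
001010
101000
step 1: 110100
000110
110000
110011
001011
101101
step 2: 110000
000111
011100
001110
001000
000000
step 3: 100011
000111
010001
000010
001000
010000
step 4: 100100
000100
100101
000000
000000
110001
step 5: 111011
101101
000010
000000
100000
110001

1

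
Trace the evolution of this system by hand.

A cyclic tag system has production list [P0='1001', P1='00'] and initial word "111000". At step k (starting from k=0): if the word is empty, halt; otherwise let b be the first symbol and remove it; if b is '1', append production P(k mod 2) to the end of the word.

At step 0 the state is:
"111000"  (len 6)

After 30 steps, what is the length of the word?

k=0  "111000"  (len 6)
k=1  "110001001"  (len 9)
k=2  "1000100100"  (len 10)
k=3  "0001001001001"  (len 13)
k=4  "001001001001"  (len 12)
k=5  "01001001001"  (len 11)
k=6  "1001001001"  (len 10)
k=7  "0010010011001"  (len 13)
k=8  "010010011001"  (len 12)
k=9  "10010011001"  (len 11)
k=10  "001001100100"  (len 12)
k=11  "01001100100"  (len 11)
k=12  "1001100100"  (len 10)
k=13  "0011001001001"  (len 13)
k=14  "011001001001"  (len 12)
k=15  "11001001001"  (len 11)
k=16  "100100100100"  (len 12)
k=17  "001001001001001"  (len 15)
k=18  "01001001001001"  (len 14)
k=19  "1001001001001"  (len 13)
k=20  "00100100100100"  (len 14)
k=21  "0100100100100"  (len 13)
k=22  "100100100100"  (len 12)
k=23  "001001001001001"  (len 15)
k=24  "01001001001001"  (len 14)
k=25  "1001001001001"  (len 13)
k=26  "00100100100100"  (len 14)
k=27  "0100100100100"  (len 13)
k=28  "100100100100"  (len 12)
k=29  "001001001001001"  (len 15)
k=30  "01001001001001"  (len 14)

14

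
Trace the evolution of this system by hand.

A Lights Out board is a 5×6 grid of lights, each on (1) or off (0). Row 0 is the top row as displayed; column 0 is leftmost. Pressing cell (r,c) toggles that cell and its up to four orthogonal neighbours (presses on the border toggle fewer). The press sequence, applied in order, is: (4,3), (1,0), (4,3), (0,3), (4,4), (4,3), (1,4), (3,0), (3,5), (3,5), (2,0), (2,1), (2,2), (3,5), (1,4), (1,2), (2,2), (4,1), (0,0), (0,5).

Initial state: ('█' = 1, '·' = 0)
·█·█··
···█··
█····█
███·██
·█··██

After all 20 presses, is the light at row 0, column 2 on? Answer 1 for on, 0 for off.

[0] ·█·█··
···█··
█····█
███·██
·█··██
[1] ·█·█··
···█··
█····█
██████
·███·█
[2] ██·█··
██·█··
·····█
██████
·███·█
[3] ██·█··
██·█··
·····█
███·██
·█··██
[4] ███·█·
██····
·····█
███·██
·█··██
[5] ███·█·
██····
·····█
███··█
·█·█··
[6] ███·█·
██····
·····█
████·█
·██·█·
[7] ███···
██·███
····██
████·█
·██·█·
[8] ███···
██·███
█···██
··██·█
███·█·
[9] ███···
██·███
█···█·
··███·
███·██
[10] ███···
██·███
█···██
··██·█
███·█·
[11] ███···
·█·███
·█··██
█·██·█
███·█·
[12] ███···
···███
█·█·██
████·█
███·█·
[13] ███···
··████
██·███
██·█·█
███·█·
[14] ███···
··████
██·██·
██·██·
███·██
[15] ███·█·
··█···
██·█··
██·██·
███·██
[16] ██··█·
·█·█··
████··
██·██·
███·██
[17] ██··█·
·███··
█·····
█████·
███·██
[18] ██··█·
·███··
█·····
█·███·
····██
[19] ····█·
████··
█·····
█·███·
····██
[20] ·····█
████·█
█·····
█·███·
····██

0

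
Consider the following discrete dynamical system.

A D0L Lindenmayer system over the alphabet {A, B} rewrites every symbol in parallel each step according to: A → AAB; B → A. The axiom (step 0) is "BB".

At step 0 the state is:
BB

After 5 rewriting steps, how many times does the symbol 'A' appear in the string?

gen 0: BB
gen 1: AA
gen 2: AABAAB
gen 3: AABAABAAABAABA
gen 4: AABAABAAABAABAAABAABAABAAABAABAAAB
gen 5: AABAABAAABAABAAABAABAABAAABAABAAABAABAABAAABAABAAABAABAAABAABAABAAABAABAAABAABAABA

58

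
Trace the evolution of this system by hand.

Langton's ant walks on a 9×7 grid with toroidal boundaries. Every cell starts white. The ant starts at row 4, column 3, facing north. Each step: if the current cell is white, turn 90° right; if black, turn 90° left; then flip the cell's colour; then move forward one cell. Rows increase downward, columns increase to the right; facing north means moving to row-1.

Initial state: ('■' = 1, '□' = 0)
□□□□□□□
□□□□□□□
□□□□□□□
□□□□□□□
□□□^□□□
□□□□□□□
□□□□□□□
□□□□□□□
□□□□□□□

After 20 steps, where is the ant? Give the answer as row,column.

6,1

gen 0: □□□□□□□
□□□□□□□
□□□□□□□
□□□□□□□
□□□^□□□
□□□□□□□
□□□□□□□
□□□□□□□
□□□□□□□
gen 1: □□□□□□□
□□□□□□□
□□□□□□□
□□□□□□□
□□□■>□□
□□□□□□□
□□□□□□□
□□□□□□□
□□□□□□□
gen 2: □□□□□□□
□□□□□□□
□□□□□□□
□□□□□□□
□□□■■□□
□□□□v□□
□□□□□□□
□□□□□□□
□□□□□□□
gen 3: □□□□□□□
□□□□□□□
□□□□□□□
□□□□□□□
□□□■■□□
□□□<■□□
□□□□□□□
□□□□□□□
□□□□□□□
gen 4: □□□□□□□
□□□□□□□
□□□□□□□
□□□□□□□
□□□^■□□
□□□■■□□
□□□□□□□
□□□□□□□
□□□□□□□
gen 5: □□□□□□□
□□□□□□□
□□□□□□□
□□□□□□□
□□<□■□□
□□□■■□□
□□□□□□□
□□□□□□□
□□□□□□□
gen 6: □□□□□□□
□□□□□□□
□□□□□□□
□□^□□□□
□□■□■□□
□□□■■□□
□□□□□□□
□□□□□□□
□□□□□□□
gen 7: □□□□□□□
□□□□□□□
□□□□□□□
□□■>□□□
□□■□■□□
□□□■■□□
□□□□□□□
□□□□□□□
□□□□□□□
gen 8: □□□□□□□
□□□□□□□
□□□□□□□
□□■■□□□
□□■v■□□
□□□■■□□
□□□□□□□
□□□□□□□
□□□□□□□
gen 9: □□□□□□□
□□□□□□□
□□□□□□□
□□■■□□□
□□<■■□□
□□□■■□□
□□□□□□□
□□□□□□□
□□□□□□□
gen 10: □□□□□□□
□□□□□□□
□□□□□□□
□□■■□□□
□□□■■□□
□□v■■□□
□□□□□□□
□□□□□□□
□□□□□□□
gen 11: □□□□□□□
□□□□□□□
□□□□□□□
□□■■□□□
□□□■■□□
□<■■■□□
□□□□□□□
□□□□□□□
□□□□□□□
gen 12: □□□□□□□
□□□□□□□
□□□□□□□
□□■■□□□
□^□■■□□
□■■■■□□
□□□□□□□
□□□□□□□
□□□□□□□
gen 13: □□□□□□□
□□□□□□□
□□□□□□□
□□■■□□□
□■>■■□□
□■■■■□□
□□□□□□□
□□□□□□□
□□□□□□□
gen 14: □□□□□□□
□□□□□□□
□□□□□□□
□□■■□□□
□■■■■□□
□■v■■□□
□□□□□□□
□□□□□□□
□□□□□□□
gen 15: □□□□□□□
□□□□□□□
□□□□□□□
□□■■□□□
□■■■■□□
□■□>■□□
□□□□□□□
□□□□□□□
□□□□□□□
gen 16: □□□□□□□
□□□□□□□
□□□□□□□
□□■■□□□
□■■^■□□
□■□□■□□
□□□□□□□
□□□□□□□
□□□□□□□
gen 17: □□□□□□□
□□□□□□□
□□□□□□□
□□■■□□□
□■<□■□□
□■□□■□□
□□□□□□□
□□□□□□□
□□□□□□□
gen 18: □□□□□□□
□□□□□□□
□□□□□□□
□□■■□□□
□■□□■□□
□■v□■□□
□□□□□□□
□□□□□□□
□□□□□□□
gen 19: □□□□□□□
□□□□□□□
□□□□□□□
□□■■□□□
□■□□■□□
□<■□■□□
□□□□□□□
□□□□□□□
□□□□□□□
gen 20: □□□□□□□
□□□□□□□
□□□□□□□
□□■■□□□
□■□□■□□
□□■□■□□
□v□□□□□
□□□□□□□
□□□□□□□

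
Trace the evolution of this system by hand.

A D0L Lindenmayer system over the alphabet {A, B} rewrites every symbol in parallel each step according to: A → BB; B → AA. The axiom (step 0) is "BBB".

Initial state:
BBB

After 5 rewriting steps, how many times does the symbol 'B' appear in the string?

0

gen 0: BBB
gen 1: AAAAAA
gen 2: BBBBBBBBBBBB
gen 3: AAAAAAAAAAAAAAAAAAAAAAAA
gen 4: BBBBBBBBBBBBBBBBBBBBBBBBBBBBBBBBBBBBBBBBBBBBBBBB
gen 5: AAAAAAAAAAAAAAAAAAAAAAAAAAAAAAAAAAAAAAAAAAAAAAAAAAAAAAAAAAAAAAAAAAAAAAAAAAAAAAAAAAAAAAAAAAAAAAAA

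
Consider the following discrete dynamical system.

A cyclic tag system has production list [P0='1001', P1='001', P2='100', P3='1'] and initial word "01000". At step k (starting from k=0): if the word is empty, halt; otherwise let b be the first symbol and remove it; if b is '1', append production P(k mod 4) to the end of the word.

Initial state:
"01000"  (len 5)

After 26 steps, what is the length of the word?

gen 0: "01000"  (len 5)
gen 1: "1000"  (len 4)
gen 2: "000001"  (len 6)
gen 3: "00001"  (len 5)
gen 4: "0001"  (len 4)
gen 5: "001"  (len 3)
gen 6: "01"  (len 2)
gen 7: "1"  (len 1)
gen 8: "1"  (len 1)
gen 9: "1001"  (len 4)
gen 10: "001001"  (len 6)
gen 11: "01001"  (len 5)
gen 12: "1001"  (len 4)
gen 13: "0011001"  (len 7)
gen 14: "011001"  (len 6)
gen 15: "11001"  (len 5)
gen 16: "10011"  (len 5)
gen 17: "00111001"  (len 8)
gen 18: "0111001"  (len 7)
gen 19: "111001"  (len 6)
gen 20: "110011"  (len 6)
gen 21: "100111001"  (len 9)
gen 22: "00111001001"  (len 11)
gen 23: "0111001001"  (len 10)
gen 24: "111001001"  (len 9)
gen 25: "110010011001"  (len 12)
gen 26: "10010011001001"  (len 14)

14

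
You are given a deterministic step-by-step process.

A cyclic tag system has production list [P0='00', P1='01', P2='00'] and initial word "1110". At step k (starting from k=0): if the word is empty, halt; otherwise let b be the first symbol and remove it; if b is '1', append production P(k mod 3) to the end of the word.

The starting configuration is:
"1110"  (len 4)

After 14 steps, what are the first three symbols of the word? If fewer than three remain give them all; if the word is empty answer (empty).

(empty)

[0] "1110"  (len 4)
[1] "11000"  (len 5)
[2] "100001"  (len 6)
[3] "0000100"  (len 7)
[4] "000100"  (len 6)
[5] "00100"  (len 5)
[6] "0100"  (len 4)
[7] "100"  (len 3)
[8] "0001"  (len 4)
[9] "001"  (len 3)
[10] "01"  (len 2)
[11] "1"  (len 1)
[12] "00"  (len 2)
[13] "0"  (len 1)
[14] (halted — word empty)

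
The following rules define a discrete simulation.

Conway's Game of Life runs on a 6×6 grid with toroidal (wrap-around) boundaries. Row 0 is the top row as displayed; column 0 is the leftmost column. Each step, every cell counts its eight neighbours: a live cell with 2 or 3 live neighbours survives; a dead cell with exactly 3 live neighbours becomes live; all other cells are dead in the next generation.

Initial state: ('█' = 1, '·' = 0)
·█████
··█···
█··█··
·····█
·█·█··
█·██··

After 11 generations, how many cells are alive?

7

gen 0: ·█████
··█···
█··█··
·····█
·█·█··
█·██··
gen 1: █···██
█····█
······
█·█·█·
██·██·
█····█
gen 2: ·█··█·
█···█·
██····
█·█·█·
··███·
···█··
gen 3: ···███
█·····
█··█··
█·█·█·
·██·██
······
gen 4: ····██
█··█··
█··█··
█·█·█·
███·██
█·█···
gen 5: ██·███
█··█··
█·███·
··█·█·
··█·█·
··█···
gen 6: ██·███
······
··█·█·
··█·█·
·██···
█·█···
gen 7: ██████
███···
······
··█···
··█···
····█·
gen 8: ····█·
····█·
··█···
······
···█··
█···█·
gen 9: ···██·
···█··
······
······
······
···███
gen 10: ··█··█
···██·
······
······
····█·
···█·█
gen 11: ··█··█
···██·
······
······
····█·
···█·█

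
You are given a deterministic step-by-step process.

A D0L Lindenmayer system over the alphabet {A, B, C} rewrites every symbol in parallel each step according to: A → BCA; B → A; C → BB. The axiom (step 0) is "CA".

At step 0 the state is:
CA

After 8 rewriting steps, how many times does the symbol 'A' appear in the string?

[0] CA
[1] BBBCA
[2] AAABBBCA
[3] BCABCABCAAAABBBCA
[4] ABBBCAABBBCAABBBCABCABCABCAAAABBBCA
[5] BCAAAABBBCABCAAAABBBCABCAAAABBBCAABBBCAABBBCAABBBCABCABCABCAAAABBBCA
[6] ABBBCABCABCABCAAAABBBCAABBBCABCABCABCAAAABBBCAABBBCABCABCA…ABCAAAABBBCABCAAAABBBCAABBBCAABBBCAABBBCABCABCABCAAAABBBCA  (len 137)
[7] BCAAAABBBCAABBBCAABBBCAABBBCABCABCABCAAAABBBCABCAAAABBBCAA…ABCAAAABBBCABCAAAABBBCAABBBCAABBBCAABBBCABCABCABCAAAABBBCA  (len 275)
[8] ABBBCABCABCABCAAAABBBCABCAAAABBBCABCAAAABBBCABCAAAABBBCAAB…ABCAAAABBBCABCAAAABBBCAABBBCAABBBCAABBBCABCABCABCAAAABBBCA  (len 548)

220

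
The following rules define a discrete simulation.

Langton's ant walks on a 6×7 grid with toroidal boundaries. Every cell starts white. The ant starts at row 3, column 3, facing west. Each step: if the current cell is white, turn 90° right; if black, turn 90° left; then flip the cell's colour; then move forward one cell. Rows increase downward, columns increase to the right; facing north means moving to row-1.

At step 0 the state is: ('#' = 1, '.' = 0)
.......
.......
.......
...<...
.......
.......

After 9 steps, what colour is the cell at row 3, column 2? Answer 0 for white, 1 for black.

0) .......
.......
.......
...<...
.......
.......
1) .......
.......
...^...
...#...
.......
.......
2) .......
.......
...#>..
...#...
.......
.......
3) .......
.......
...##..
...#v..
.......
.......
4) .......
.......
...##..
...<#..
.......
.......
5) .......
.......
...##..
....#..
...v...
.......
6) .......
.......
...##..
....#..
..<#...
.......
7) .......
.......
...##..
..^.#..
..##...
.......
8) .......
.......
...##..
..#>#..
..##...
.......
9) .......
.......
...##..
..###..
..#v...
.......

1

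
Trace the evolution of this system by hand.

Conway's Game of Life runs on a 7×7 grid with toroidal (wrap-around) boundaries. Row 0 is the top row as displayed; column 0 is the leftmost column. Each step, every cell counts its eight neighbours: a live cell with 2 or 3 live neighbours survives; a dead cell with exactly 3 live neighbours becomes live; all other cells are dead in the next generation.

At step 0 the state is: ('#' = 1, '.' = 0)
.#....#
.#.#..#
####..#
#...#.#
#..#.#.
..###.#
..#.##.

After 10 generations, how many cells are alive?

0) .#....#
.#.#..#
####..#
#...#.#
#..#.#.
..###.#
..#.##.
1) .#.##.#
...#.##
...##..
....#..
###....
.##...#
###.#.#
2) .#.....
#.....#
...#...
.##.#..
#.##...
.....##
....#.#
3) .....##
#......
####...
.#..#..
#.#####
#..####
#.....#
4) .....#.
#.#....
#.##...
.......
..#....
..#....
.......
5) .......
..##..#
..##...
.###...
.......
.......
.......
6) .......
..##...
....#..
.#.#...
..#....
.......
.......
7) .......
...#...
....#..
..##...
..#....
.......
.......
8) .......
.......
..#.#..
..##...
..##...
.......
.......
9) .......
.......
..#....
.#..#..
..##...
.......
.......
10) .......
.......
.......
.#.....
..##...
.......
.......

3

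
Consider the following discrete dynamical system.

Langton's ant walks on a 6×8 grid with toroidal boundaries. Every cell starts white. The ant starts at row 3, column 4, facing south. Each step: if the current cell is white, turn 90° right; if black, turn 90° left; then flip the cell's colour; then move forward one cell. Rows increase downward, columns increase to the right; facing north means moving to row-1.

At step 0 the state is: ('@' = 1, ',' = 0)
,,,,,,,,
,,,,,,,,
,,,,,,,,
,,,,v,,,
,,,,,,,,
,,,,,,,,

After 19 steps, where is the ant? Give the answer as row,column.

[0] ,,,,,,,,
,,,,,,,,
,,,,,,,,
,,,,v,,,
,,,,,,,,
,,,,,,,,
[1] ,,,,,,,,
,,,,,,,,
,,,,,,,,
,,,<@,,,
,,,,,,,,
,,,,,,,,
[2] ,,,,,,,,
,,,,,,,,
,,,^,,,,
,,,@@,,,
,,,,,,,,
,,,,,,,,
[3] ,,,,,,,,
,,,,,,,,
,,,@>,,,
,,,@@,,,
,,,,,,,,
,,,,,,,,
[4] ,,,,,,,,
,,,,,,,,
,,,@@,,,
,,,@v,,,
,,,,,,,,
,,,,,,,,
[5] ,,,,,,,,
,,,,,,,,
,,,@@,,,
,,,@,>,,
,,,,,,,,
,,,,,,,,
[6] ,,,,,,,,
,,,,,,,,
,,,@@,,,
,,,@,@,,
,,,,,v,,
,,,,,,,,
[7] ,,,,,,,,
,,,,,,,,
,,,@@,,,
,,,@,@,,
,,,,<@,,
,,,,,,,,
[8] ,,,,,,,,
,,,,,,,,
,,,@@,,,
,,,@^@,,
,,,,@@,,
,,,,,,,,
[9] ,,,,,,,,
,,,,,,,,
,,,@@,,,
,,,@@>,,
,,,,@@,,
,,,,,,,,
[10] ,,,,,,,,
,,,,,,,,
,,,@@^,,
,,,@@,,,
,,,,@@,,
,,,,,,,,
[11] ,,,,,,,,
,,,,,,,,
,,,@@@>,
,,,@@,,,
,,,,@@,,
,,,,,,,,
[12] ,,,,,,,,
,,,,,,,,
,,,@@@@,
,,,@@,v,
,,,,@@,,
,,,,,,,,
[13] ,,,,,,,,
,,,,,,,,
,,,@@@@,
,,,@@<@,
,,,,@@,,
,,,,,,,,
[14] ,,,,,,,,
,,,,,,,,
,,,@@^@,
,,,@@@@,
,,,,@@,,
,,,,,,,,
[15] ,,,,,,,,
,,,,,,,,
,,,@<,@,
,,,@@@@,
,,,,@@,,
,,,,,,,,
[16] ,,,,,,,,
,,,,,,,,
,,,@,,@,
,,,@v@@,
,,,,@@,,
,,,,,,,,
[17] ,,,,,,,,
,,,,,,,,
,,,@,,@,
,,,@,>@,
,,,,@@,,
,,,,,,,,
[18] ,,,,,,,,
,,,,,,,,
,,,@,^@,
,,,@,,@,
,,,,@@,,
,,,,,,,,
[19] ,,,,,,,,
,,,,,,,,
,,,@,@>,
,,,@,,@,
,,,,@@,,
,,,,,,,,

2,6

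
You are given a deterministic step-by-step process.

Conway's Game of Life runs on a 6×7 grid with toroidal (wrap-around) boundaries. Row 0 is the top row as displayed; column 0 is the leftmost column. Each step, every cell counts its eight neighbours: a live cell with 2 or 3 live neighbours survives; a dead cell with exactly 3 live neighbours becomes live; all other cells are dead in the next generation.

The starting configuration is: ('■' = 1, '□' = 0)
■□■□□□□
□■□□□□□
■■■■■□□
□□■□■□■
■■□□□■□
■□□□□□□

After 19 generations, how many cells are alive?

12

step 0: ■□■□□□□
□■□□□□□
■■■■■□□
□□■□■□■
■■□□□■□
■□□□□□□
step 1: ■□□□□□□
□□□□□□□
■□□□■■□
□□□□■□■
■■□□□■□
■□□□□□□
step 2: □□□□□□□
□□□□□□■
□□□□■■■
□■□□■□□
■■□□□■□
■□□□□□□
step 3: □□□□□□□
□□□□□□■
■□□□■□■
□■□□■□□
■■□□□□■
■■□□□□■
step 4: □□□□□□■
■□□□□■■
■□□□□□■
□■□□□□□
□□■□□■■
□■□□□□■
step 5: □□□□□□□
□□□□□■□
□■□□□■□
□■□□□■□
□■■□□■■
□□□□□□■
step 6: □□□□□□□
□□□□□□□
□□□□■■■
□■□□■■□
□■■□□■■
■□□□□■■
step 7: □□□□□□■
□□□□□■□
□□□□■□■
□■■■□□□
□■■□□□□
■■□□□■□
step 8: ■□□□□■■
□□□□□■■
□□■■■■□
■■□■□□□
□□□■□□□
■■■□□□■
step 9: □□□□□□□
■□□■□□□
■■■■□■□
□■□□□□□
□□□■□□■
□■■□□■□
step 10: □■■□□□□
■□□■■□■
■□□■■□■
□■□■■□■
■■□□□□□
□□■□□□□
step 11: ■■■□□□□
□□□□■□■
□■□□□□□
□■□■■□■
■■□■□□□
■□■□□□□
step 12: ■□■■□□■
□□■□□□□
□□■■■□□
□■□■■□□
□□□■■□■
□□□■□□■
step 13: ■■■■□□■
□□□□■□□
□■□□■□□
□□□□□□□
■□□□□□□
□□□□□□■
step 14: ■■■■□■■
□□□□■■□
□□□□□□□
□□□□□□□
□□□□□□□
□□■□□□■
step 15: ■■■■□□□
■■■■■■□
□□□□□□□
□□□□□□□
□□□□□□□
□□■■□■■
step 16: □□□□□□□
■□□□■□■
□■■■■□□
□□□□□□□
□□□□□□□
■□□■■□■
step 17: □□□■■□□
■■■□■■□
■■■■■■□
□□■■□□□
□□□□□□□
□□□□□□□
step 18: □■■■■■□
■□□□□□□
■□□□□■□
□□□□□□□
□□□□□□□
□□□□□□□
step 19: □■■■■□□
■□■■□■□
□□□□□□■
□□□□□□□
□□□□□□□
□□■■■□□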